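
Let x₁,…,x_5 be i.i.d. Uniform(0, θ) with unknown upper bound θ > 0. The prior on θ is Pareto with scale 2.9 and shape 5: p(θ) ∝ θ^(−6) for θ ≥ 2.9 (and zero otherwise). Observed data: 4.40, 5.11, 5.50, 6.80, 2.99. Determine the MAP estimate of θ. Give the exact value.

θ̂_MAP = 6.80

The Uniform(0, θ) likelihood is θ^(−n) for θ ≥ max(xᵢ), zero otherwise. Here max(xᵢ) = 6.80.
Posterior ∝ θ^(−6) · θ^(−5) = θ^(−11) on θ ≥ max(2.9, 6.80) = 6.80.
This density is strictly decreasing in θ, so the posterior mode lies at the lower boundary of the support.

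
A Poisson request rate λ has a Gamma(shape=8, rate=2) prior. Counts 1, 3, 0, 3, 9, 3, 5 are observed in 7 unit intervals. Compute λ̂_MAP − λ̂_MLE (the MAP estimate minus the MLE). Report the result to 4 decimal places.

Σxᵢ = 24. Posterior is Gamma(32, 9); MAP = (32−1)/9 = 31/9 ≈ 3.44444.
MLE = x̄ = 24/7 ≈ 3.42857.
Difference = 31/9 − 24/7 = 1/63 ≈ 0.0159.

MAP − MLE = 0.0159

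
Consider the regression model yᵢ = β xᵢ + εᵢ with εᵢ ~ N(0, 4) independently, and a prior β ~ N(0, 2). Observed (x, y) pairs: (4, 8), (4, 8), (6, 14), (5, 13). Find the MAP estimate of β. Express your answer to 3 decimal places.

log p(β | y) = −Σ(yᵢ − βxᵢ)²/(2·4) − β²/(2·2) + const.
Setting the derivative to zero: Σxᵢ(yᵢ − βxᵢ)/4 − β/2 = 0, so β = Σxᵢyᵢ / (Σxᵢ² + σ²/τ²).
Σxᵢyᵢ = 4·8 + 4·8 + 6·14 + 5·13 = 213; Σxᵢ² = 93; σ²/τ² = 2.
β̂_MAP = 213 / (93 + 2) = 213/95 ≈ 2.242.

β̂_MAP = 2.242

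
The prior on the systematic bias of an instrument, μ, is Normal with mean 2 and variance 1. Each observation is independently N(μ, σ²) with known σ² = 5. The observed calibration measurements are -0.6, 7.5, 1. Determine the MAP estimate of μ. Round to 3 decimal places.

μ̂_MAP = 2.238

n = 3; x̄ = ((-0.6) + 7.5 + 1)/3 = 7.9/3 = 79/30 ≈ 2.6333.
For a Normal prior and Normal likelihood with known variance, the posterior is Normal; its mode equals its mean, the precision-weighted average.
Prior precision 1/σ₀² = 1/1 = 1; data precision n/σ² = 3/5 = 0.6.
μ̂ = (1·2 + 0.6·(79/30)) / (1 + 0.6) = 3.58/1.6 = 2.2375 ≈ 2.238.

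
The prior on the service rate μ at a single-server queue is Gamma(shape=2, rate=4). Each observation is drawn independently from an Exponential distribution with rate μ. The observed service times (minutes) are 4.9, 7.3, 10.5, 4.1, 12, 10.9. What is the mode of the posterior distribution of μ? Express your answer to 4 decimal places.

μ̂_MAP = 0.1304

The Exponential(rate=μ) likelihood is ∝ μ^n e^(−μΣtᵢ). Here n = 6 and Σtᵢ = 4.9 + 7.3 + 10.5 + 4.1 + 12 + 10.9 = 49.7.
Posterior ∝ μe^(−4μ) · μ^6e^(−49.7μ) = μ^7e^(−53.7μ), i.e. Gamma(8, 53.7).
Mode = (a−1)/b = 7/53.7 ≈ 0.1304.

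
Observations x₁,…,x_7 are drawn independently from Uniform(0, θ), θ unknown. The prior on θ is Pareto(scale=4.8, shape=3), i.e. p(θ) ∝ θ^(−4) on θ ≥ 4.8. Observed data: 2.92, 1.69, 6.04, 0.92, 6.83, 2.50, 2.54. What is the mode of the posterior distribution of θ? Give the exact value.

The Uniform(0, θ) likelihood is θ^(−n) for θ ≥ max(xᵢ), zero otherwise. Here max(xᵢ) = 6.83.
Posterior ∝ θ^(−4) · θ^(−7) = θ^(−11) on θ ≥ max(4.8, 6.83) = 6.83.
This density is strictly decreasing in θ, so the posterior mode lies at the lower boundary of the support.

θ̂_MAP = 6.83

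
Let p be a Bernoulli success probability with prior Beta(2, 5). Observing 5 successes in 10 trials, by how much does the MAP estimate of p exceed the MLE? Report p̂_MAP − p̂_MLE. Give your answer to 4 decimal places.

MAP − MLE = -0.1000

Posterior is Beta(7, 10); MAP = (7−1)/(17−2) = 6/15 ≈ 0.40000.
MLE ignores the prior: p̂_MLE = k/n = 5/10 ≈ 0.50000.
Difference = 6/15 − 5/10 = -1/10 ≈ -0.1000.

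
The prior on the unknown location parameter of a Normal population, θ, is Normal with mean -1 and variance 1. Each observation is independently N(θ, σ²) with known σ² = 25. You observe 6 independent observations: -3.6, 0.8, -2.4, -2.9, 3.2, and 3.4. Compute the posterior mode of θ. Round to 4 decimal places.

n = 6; x̄ = ((-3.6) + 0.8 + (-2.4) + (-2.9) + 3.2 + 3.4)/6 = -1.5/6 = -0.25.
For a Normal prior and Normal likelihood with known variance, the posterior is Normal; its mode equals its mean, the precision-weighted average.
Prior precision 1/σ₀² = 1/1 = 1; data precision n/σ² = 6/25 = 0.24.
θ̂ = (1·(-1) + 0.24·(-0.25)) / (1 + 0.24) = (-1.06)/1.24 = -53/62 ≈ -0.8548.

θ̂_MAP = -0.8548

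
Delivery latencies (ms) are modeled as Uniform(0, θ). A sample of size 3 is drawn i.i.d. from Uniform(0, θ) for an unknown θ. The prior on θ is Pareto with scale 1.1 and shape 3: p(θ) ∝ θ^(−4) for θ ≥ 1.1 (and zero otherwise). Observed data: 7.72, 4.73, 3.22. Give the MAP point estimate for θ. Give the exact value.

θ̂_MAP = 7.72

The Uniform(0, θ) likelihood is θ^(−n) for θ ≥ max(xᵢ), zero otherwise. Here max(xᵢ) = 7.72.
Posterior ∝ θ^(−4) · θ^(−3) = θ^(−7) on θ ≥ max(1.1, 7.72) = 7.72.
This density is strictly decreasing in θ, so the posterior mode lies at the lower boundary of the support.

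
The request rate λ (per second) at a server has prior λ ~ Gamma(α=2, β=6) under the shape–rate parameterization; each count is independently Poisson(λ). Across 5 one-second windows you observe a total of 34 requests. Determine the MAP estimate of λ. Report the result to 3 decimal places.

Σxᵢ = 34, n = 5.
Posterior ∝ λe^(−6λ) · λ^34e^(−5λ) = λ^35e^(−11λ), i.e. Gamma(shape=36, rate=11).
The mode of a Gamma(a, b) with a ≥ 1 (shape–rate) is (a−1)/b = 35/11 ≈ 3.182.

λ̂_MAP = 3.182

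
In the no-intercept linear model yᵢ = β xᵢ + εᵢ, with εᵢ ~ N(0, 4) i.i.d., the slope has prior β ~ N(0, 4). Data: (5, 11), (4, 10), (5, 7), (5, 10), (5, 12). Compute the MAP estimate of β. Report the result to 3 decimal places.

β̂_MAP = 2.051

log p(β | y) = −Σ(yᵢ − βxᵢ)²/(2·4) − β²/(2·4) + const.
Setting the derivative to zero: Σxᵢ(yᵢ − βxᵢ)/4 − β/4 = 0, so β = Σxᵢyᵢ / (Σxᵢ² + σ²/τ²).
Σxᵢyᵢ = 5·11 + 4·10 + 5·7 + 5·10 + 5·12 = 240; Σxᵢ² = 116; σ²/τ² = 1.
β̂_MAP = 240 / (116 + 1) = 240/117 ≈ 2.051.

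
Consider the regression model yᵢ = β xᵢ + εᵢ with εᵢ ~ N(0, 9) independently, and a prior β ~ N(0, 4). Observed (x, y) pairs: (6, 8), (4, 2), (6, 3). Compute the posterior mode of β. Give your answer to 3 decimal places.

β̂_MAP = 0.820

log p(β | y) = −Σ(yᵢ − βxᵢ)²/(2·9) − β²/(2·4) + const.
Setting the derivative to zero: Σxᵢ(yᵢ − βxᵢ)/9 − β/4 = 0, so β = Σxᵢyᵢ / (Σxᵢ² + σ²/τ²).
Σxᵢyᵢ = 6·8 + 4·2 + 6·3 = 74; Σxᵢ² = 88; σ²/τ² = 2.25.
β̂_MAP = 74 / (88 + 2.25) = 74/90.25 ≈ 0.820.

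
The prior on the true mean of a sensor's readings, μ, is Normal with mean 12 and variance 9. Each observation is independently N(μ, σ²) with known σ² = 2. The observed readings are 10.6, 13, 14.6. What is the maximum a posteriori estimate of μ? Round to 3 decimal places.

n = 3; x̄ = (10.6 + 13 + 14.6)/3 = 38.2/3 = 191/15 ≈ 12.7333.
For a Normal prior and Normal likelihood with known variance, the posterior is Normal; its mode equals its mean, the precision-weighted average.
Prior precision 1/σ₀² = 1/9; data precision n/σ² = 3/2 = 1.5.
μ̂ = ((1/9)·12 + 1.5·(191/15)) / (1/9 + 1.5) = (613/30)/(29/18) = 1839/145 ≈ 12.683.

μ̂_MAP = 12.683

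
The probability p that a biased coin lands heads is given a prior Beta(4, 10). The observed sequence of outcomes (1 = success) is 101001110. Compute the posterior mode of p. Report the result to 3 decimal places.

Prior: Beta(4, 10).
Data: 5 successes in 9 trials (from the sequence). The binomial likelihood contributes p^5(1−p)^4, so the posterior is Beta(4+5, 10+4) = Beta(9, 14).
For Beta(a, b) with a, b > 1 the mode is (a−1)/(a+b−2) = 8/21 ≈ 0.381.

p̂_MAP = 0.381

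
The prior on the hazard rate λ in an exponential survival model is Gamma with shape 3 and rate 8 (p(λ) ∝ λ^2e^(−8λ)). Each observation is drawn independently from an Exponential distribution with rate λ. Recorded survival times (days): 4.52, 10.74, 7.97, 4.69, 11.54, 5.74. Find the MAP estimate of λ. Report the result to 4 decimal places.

The Exponential(rate=λ) likelihood is ∝ λ^n e^(−λΣtᵢ). Here n = 6 and Σtᵢ = 4.52 + 10.74 + 7.97 + 4.69 + 11.54 + 5.74 = 45.20.
Posterior ∝ λ^2e^(−8λ) · λ^6e^(−45.20λ) = λ^8e^(−53.20λ), i.e. Gamma(9, 53.20).
Mode = (a−1)/b = 8/53.20 ≈ 0.1504.

λ̂_MAP = 0.1504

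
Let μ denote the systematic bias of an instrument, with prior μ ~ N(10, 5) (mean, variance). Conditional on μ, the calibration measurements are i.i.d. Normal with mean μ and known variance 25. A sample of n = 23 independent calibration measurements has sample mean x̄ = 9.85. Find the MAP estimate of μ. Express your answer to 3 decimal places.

μ̂_MAP = 9.877

n = 23, x̄ = 9.85.
For a Normal prior and Normal likelihood with known variance, the posterior is Normal; its mode equals its mean, the precision-weighted average.
Prior precision 1/σ₀² = 1/5 = 0.2; data precision n/σ² = 23/25 = 0.92.
μ̂ = (0.2·10 + 0.92·9.85) / (0.2 + 0.92) = 11.062/1.12 = 5531/560 ≈ 9.877.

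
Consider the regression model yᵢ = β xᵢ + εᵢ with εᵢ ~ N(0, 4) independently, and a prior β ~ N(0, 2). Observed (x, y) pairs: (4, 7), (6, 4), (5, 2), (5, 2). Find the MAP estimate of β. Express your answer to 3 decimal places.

β̂_MAP = 0.692

log p(β | y) = −Σ(yᵢ − βxᵢ)²/(2·4) − β²/(2·2) + const.
Setting the derivative to zero: Σxᵢ(yᵢ − βxᵢ)/4 − β/2 = 0, so β = Σxᵢyᵢ / (Σxᵢ² + σ²/τ²).
Σxᵢyᵢ = 4·7 + 6·4 + 5·2 + 5·2 = 72; Σxᵢ² = 102; σ²/τ² = 2.
β̂_MAP = 72 / (102 + 2) = 72/104 ≈ 0.692.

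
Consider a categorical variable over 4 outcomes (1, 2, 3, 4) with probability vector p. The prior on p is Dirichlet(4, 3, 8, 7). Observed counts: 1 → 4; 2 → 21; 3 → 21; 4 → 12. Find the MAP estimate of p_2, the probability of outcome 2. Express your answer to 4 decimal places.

MAP estimate: 0.3026

The posterior is Dirichlet(αᵢ + nᵢ) = Dirichlet(8, 24, 29, 19).
For a Dirichlet(a₁,…,a_K) with all aᵢ > 1, the mode has j-th component (aⱼ − 1)/(Σaᵢ − K).
Here Σaᵢ = 80 and K = 4, so p_2 = (24 − 1)/(80 − 4) = 23/76 ≈ 0.3026.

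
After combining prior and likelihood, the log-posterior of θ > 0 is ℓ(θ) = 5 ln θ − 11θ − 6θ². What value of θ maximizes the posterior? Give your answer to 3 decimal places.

ℓ'(θ) = 5/θ − 11 − 12θ. Setting this to zero and multiplying by θ: 12θ² + 11θ − 5 = 0.
θ = (−11 + √(11² + 4·12·5)) / (2·12) = (−11 + √361) / 24 = (−11 + 19)/24 = 1/3.
ℓ''(θ) = −5/θ² − 12 < 0, confirming a maximum.

θ̂_MAP = 0.333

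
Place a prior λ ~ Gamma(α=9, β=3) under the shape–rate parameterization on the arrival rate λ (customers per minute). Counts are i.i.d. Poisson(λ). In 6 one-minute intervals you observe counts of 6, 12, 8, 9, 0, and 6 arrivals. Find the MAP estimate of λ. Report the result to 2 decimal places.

Σxᵢ = 6+12+8+9+0+6 = 41, with n = 6.
Posterior ∝ λ^8e^(−3λ) · λ^41e^(−6λ) = λ^49e^(−9λ), i.e. Gamma(shape=50, rate=9).
The mode of a Gamma(a, b) with a ≥ 1 (shape–rate) is (a−1)/b = 49/9 ≈ 5.44.

λ̂_MAP = 5.44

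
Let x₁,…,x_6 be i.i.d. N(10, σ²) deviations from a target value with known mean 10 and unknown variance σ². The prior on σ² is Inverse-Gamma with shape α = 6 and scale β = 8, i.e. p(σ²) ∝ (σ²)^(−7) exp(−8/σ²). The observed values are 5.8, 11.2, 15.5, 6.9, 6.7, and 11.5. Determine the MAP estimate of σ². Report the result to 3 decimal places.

Sum of squared deviations about the known mean: SS = (5.8−10)² + (11.2−10)² + (15.5−10)² + (6.9−10)² + (6.7−10)² + (11.5−10)² = 72.08.
The Normal likelihood contributes (σ²)^(−n/2) exp(−SS/(2σ²)), so the posterior is Inverse-Gamma(α + n/2, β + SS/2) = Inverse-Gamma(9, 44.04).
The mode of Inverse-Gamma(a, b) is b/(a+1) = 44.04/10 ≈ 4.404.

σ̂²_MAP = 4.404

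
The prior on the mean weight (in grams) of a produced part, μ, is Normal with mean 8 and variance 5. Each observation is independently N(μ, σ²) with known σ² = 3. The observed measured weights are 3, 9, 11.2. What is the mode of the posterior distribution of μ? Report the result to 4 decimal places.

n = 3; x̄ = (3 + 9 + 11.2)/3 = 23.2/3 = 116/15 ≈ 7.7333.
For a Normal prior and Normal likelihood with known variance, the posterior is Normal; its mode equals its mean, the precision-weighted average.
Prior precision 1/σ₀² = 1/5 = 0.2; data precision n/σ² = 3/3 = 1.
μ̂ = (0.2·8 + 1·(116/15)) / (0.2 + 1) = (28/3)/1.2 = 70/9 ≈ 7.7778.

μ̂_MAP = 7.7778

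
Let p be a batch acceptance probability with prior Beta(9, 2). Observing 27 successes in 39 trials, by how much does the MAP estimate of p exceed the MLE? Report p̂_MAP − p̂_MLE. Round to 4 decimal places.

MAP − MLE = 0.0369

Posterior is Beta(36, 14); MAP = (36−1)/(50−2) = 35/48 ≈ 0.72917.
MLE ignores the prior: p̂_MLE = k/n = 27/39 ≈ 0.69231.
Difference = 35/48 − 27/39 = 23/624 ≈ 0.0369.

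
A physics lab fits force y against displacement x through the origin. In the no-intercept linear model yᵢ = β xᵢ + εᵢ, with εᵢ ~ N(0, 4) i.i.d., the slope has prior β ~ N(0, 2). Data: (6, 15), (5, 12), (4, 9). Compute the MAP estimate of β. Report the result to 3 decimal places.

β̂_MAP = 2.354

log p(β | y) = −Σ(yᵢ − βxᵢ)²/(2·4) − β²/(2·2) + const.
Setting the derivative to zero: Σxᵢ(yᵢ − βxᵢ)/4 − β/2 = 0, so β = Σxᵢyᵢ / (Σxᵢ² + σ²/τ²).
Σxᵢyᵢ = 6·15 + 5·12 + 4·9 = 186; Σxᵢ² = 77; σ²/τ² = 2.
β̂_MAP = 186 / (77 + 2) = 186/79 ≈ 2.354.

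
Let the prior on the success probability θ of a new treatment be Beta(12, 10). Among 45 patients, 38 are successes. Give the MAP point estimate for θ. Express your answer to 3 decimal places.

Prior: Beta(12, 10).
Data: 38 successes in 45 trials. The binomial likelihood contributes θ^38(1−θ)^7, so the posterior is Beta(12+38, 10+7) = Beta(50, 17).
For Beta(a, b) with a, b > 1 the mode is (a−1)/(a+b−2) = 49/65 ≈ 0.754.

θ̂_MAP = 0.754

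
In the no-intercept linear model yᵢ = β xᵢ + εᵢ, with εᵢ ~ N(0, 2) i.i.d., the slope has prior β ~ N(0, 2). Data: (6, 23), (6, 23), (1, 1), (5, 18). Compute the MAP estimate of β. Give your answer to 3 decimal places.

log p(β | y) = −Σ(yᵢ − βxᵢ)²/(2·2) − β²/(2·2) + const.
Setting the derivative to zero: Σxᵢ(yᵢ − βxᵢ)/2 − β/2 = 0, so β = Σxᵢyᵢ / (Σxᵢ² + σ²/τ²).
Σxᵢyᵢ = 6·23 + 6·23 + 1·1 + 5·18 = 367; Σxᵢ² = 98; σ²/τ² = 1.
β̂_MAP = 367 / (98 + 1) = 367/99 ≈ 3.707.

β̂_MAP = 3.707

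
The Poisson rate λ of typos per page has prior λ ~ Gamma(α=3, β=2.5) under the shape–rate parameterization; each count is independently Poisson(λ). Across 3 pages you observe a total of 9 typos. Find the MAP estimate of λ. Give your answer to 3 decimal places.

λ̂_MAP = 2.000

Σxᵢ = 9, n = 3.
Posterior ∝ λ^2e^(−2.5λ) · λ^9e^(−3λ) = λ^11e^(−5.5λ), i.e. Gamma(shape=12, rate=5.5).
The mode of a Gamma(a, b) with a ≥ 1 (shape–rate) is (a−1)/b = 11/5.5 ≈ 2.000.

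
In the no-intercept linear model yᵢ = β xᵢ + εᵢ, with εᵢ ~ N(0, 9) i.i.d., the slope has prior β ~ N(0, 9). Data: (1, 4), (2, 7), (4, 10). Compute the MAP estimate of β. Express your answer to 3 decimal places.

β̂_MAP = 2.636

log p(β | y) = −Σ(yᵢ − βxᵢ)²/(2·9) − β²/(2·9) + const.
Setting the derivative to zero: Σxᵢ(yᵢ − βxᵢ)/9 − β/9 = 0, so β = Σxᵢyᵢ / (Σxᵢ² + σ²/τ²).
Σxᵢyᵢ = 1·4 + 2·7 + 4·10 = 58; Σxᵢ² = 21; σ²/τ² = 1.
β̂_MAP = 58 / (21 + 1) = 58/22 ≈ 2.636.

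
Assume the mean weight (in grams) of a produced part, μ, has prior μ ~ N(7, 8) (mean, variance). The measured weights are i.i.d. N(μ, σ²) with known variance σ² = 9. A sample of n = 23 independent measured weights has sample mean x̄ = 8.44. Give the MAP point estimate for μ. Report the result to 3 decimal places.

n = 23, x̄ = 8.44.
For a Normal prior and Normal likelihood with known variance, the posterior is Normal; its mode equals its mean, the precision-weighted average.
Prior precision 1/σ₀² = 1/8 = 0.125; data precision n/σ² = 23/9.
μ̂ = (0.125·7 + (23/9)·8.44) / (0.125 + 23/9) = (40399/1800)/(193/72) = 40399/4825 ≈ 8.373.

μ̂_MAP = 8.373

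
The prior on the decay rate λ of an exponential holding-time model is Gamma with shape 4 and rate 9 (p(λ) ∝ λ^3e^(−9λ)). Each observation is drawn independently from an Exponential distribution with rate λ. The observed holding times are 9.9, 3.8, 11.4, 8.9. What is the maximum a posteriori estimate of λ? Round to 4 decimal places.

The Exponential(rate=λ) likelihood is ∝ λ^n e^(−λΣtᵢ). Here n = 4 and Σtᵢ = 9.9 + 3.8 + 11.4 + 8.9 = 34.
Posterior ∝ λ^3e^(−9λ) · λ^4e^(−34λ) = λ^7e^(−43λ), i.e. Gamma(8, 43).
Mode = (a−1)/b = 7/43 ≈ 0.1628.

λ̂_MAP = 0.1628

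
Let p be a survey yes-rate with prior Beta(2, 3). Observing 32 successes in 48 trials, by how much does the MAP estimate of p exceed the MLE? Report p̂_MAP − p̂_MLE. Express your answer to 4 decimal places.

Posterior is Beta(34, 19); MAP = (34−1)/(53−2) = 33/51 ≈ 0.64706.
MLE ignores the prior: p̂_MLE = k/n = 32/48 ≈ 0.66667.
Difference = 33/51 − 32/48 = -1/51 ≈ -0.0196.

MAP − MLE = -0.0196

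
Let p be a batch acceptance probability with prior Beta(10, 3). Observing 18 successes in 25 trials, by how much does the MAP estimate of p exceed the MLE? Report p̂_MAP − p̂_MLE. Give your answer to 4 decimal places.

MAP − MLE = 0.0300

Posterior is Beta(28, 10); MAP = (28−1)/(38−2) = 27/36 ≈ 0.75000.
MLE ignores the prior: p̂_MLE = k/n = 18/25 ≈ 0.72000.
Difference = 27/36 − 18/25 = 3/100 ≈ 0.0300.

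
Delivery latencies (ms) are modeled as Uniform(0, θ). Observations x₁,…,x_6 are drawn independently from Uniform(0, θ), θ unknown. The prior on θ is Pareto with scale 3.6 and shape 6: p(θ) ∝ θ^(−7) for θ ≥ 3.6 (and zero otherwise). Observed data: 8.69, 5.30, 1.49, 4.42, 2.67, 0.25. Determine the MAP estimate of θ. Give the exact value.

θ̂_MAP = 8.69

The Uniform(0, θ) likelihood is θ^(−n) for θ ≥ max(xᵢ), zero otherwise. Here max(xᵢ) = 8.69.
Posterior ∝ θ^(−7) · θ^(−6) = θ^(−13) on θ ≥ max(3.6, 8.69) = 8.69.
This density is strictly decreasing in θ, so the posterior mode lies at the lower boundary of the support.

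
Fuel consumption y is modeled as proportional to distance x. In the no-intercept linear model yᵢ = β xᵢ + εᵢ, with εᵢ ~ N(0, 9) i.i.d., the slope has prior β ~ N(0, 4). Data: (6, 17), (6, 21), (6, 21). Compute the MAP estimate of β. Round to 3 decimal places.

log p(β | y) = −Σ(yᵢ − βxᵢ)²/(2·9) − β²/(2·4) + const.
Setting the derivative to zero: Σxᵢ(yᵢ − βxᵢ)/9 − β/4 = 0, so β = Σxᵢyᵢ / (Σxᵢ² + σ²/τ²).
Σxᵢyᵢ = 6·17 + 6·21 + 6·21 = 354; Σxᵢ² = 108; σ²/τ² = 2.25.
β̂_MAP = 354 / (108 + 2.25) = 354/110.25 ≈ 3.211.

β̂_MAP = 3.211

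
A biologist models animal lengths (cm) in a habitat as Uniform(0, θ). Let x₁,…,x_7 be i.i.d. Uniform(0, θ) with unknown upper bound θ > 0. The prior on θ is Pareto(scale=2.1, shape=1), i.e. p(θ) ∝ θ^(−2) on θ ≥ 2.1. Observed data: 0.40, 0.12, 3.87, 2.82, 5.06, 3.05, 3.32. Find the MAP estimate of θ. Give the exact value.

θ̂_MAP = 5.06

The Uniform(0, θ) likelihood is θ^(−n) for θ ≥ max(xᵢ), zero otherwise. Here max(xᵢ) = 5.06.
Posterior ∝ θ^(−2) · θ^(−7) = θ^(−9) on θ ≥ max(2.1, 5.06) = 5.06.
This density is strictly decreasing in θ, so the posterior mode lies at the lower boundary of the support.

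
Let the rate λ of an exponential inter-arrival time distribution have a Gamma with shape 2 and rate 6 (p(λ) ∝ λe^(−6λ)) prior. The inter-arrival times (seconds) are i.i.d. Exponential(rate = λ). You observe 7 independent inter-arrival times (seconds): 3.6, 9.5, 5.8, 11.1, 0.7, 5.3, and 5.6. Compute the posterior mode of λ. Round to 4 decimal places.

The Exponential(rate=λ) likelihood is ∝ λ^n e^(−λΣtᵢ). Here n = 7 and Σtᵢ = 3.6 + 9.5 + 5.8 + 11.1 + 0.7 + 5.3 + 5.6 = 41.6.
Posterior ∝ λe^(−6λ) · λ^7e^(−41.6λ) = λ^8e^(−47.6λ), i.e. Gamma(9, 47.6).
Mode = (a−1)/b = 8/47.6 ≈ 0.1681.

λ̂_MAP = 0.1681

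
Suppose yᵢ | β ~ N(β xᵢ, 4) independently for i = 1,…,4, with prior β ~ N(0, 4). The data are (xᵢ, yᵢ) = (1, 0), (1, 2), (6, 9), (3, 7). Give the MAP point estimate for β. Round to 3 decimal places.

β̂_MAP = 1.604

log p(β | y) = −Σ(yᵢ − βxᵢ)²/(2·4) − β²/(2·4) + const.
Setting the derivative to zero: Σxᵢ(yᵢ − βxᵢ)/4 − β/4 = 0, so β = Σxᵢyᵢ / (Σxᵢ² + σ²/τ²).
Σxᵢyᵢ = 1·0 + 1·2 + 6·9 + 3·7 = 77; Σxᵢ² = 47; σ²/τ² = 1.
β̂_MAP = 77 / (47 + 1) = 77/48 ≈ 1.604.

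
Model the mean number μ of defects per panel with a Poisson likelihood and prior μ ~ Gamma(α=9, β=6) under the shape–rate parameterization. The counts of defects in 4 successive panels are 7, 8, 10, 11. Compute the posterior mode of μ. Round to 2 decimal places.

μ̂_MAP = 4.40

Σxᵢ = 7+8+10+11 = 36, with n = 4.
Posterior ∝ μ^8e^(−6μ) · μ^36e^(−4μ) = μ^44e^(−10μ), i.e. Gamma(shape=45, rate=10).
The mode of a Gamma(a, b) with a ≥ 1 (shape–rate) is (a−1)/b = 44/10 ≈ 4.40.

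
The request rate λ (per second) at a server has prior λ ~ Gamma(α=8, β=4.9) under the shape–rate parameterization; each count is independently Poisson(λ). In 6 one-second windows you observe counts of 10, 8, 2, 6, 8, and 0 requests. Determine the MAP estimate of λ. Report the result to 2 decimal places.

λ̂_MAP = 3.76

Σxᵢ = 10+8+2+6+8+0 = 34, with n = 6.
Posterior ∝ λ^7e^(−4.9λ) · λ^34e^(−6λ) = λ^41e^(−10.9λ), i.e. Gamma(shape=42, rate=10.9).
The mode of a Gamma(a, b) with a ≥ 1 (shape–rate) is (a−1)/b = 41/10.9 ≈ 3.76.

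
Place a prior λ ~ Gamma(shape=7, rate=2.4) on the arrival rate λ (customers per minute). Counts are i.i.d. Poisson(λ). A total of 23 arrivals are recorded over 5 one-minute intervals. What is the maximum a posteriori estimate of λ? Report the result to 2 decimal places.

Σxᵢ = 23, n = 5.
Posterior ∝ λ^6e^(−2.4λ) · λ^23e^(−5λ) = λ^29e^(−7.4λ), i.e. Gamma(shape=30, rate=7.4).
The mode of a Gamma(a, b) with a ≥ 1 (shape–rate) is (a−1)/b = 29/7.4 ≈ 3.92.

λ̂_MAP = 3.92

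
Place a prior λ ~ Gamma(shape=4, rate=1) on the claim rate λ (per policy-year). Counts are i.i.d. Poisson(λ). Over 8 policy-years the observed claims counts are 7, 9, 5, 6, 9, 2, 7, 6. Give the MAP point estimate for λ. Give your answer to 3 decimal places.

Σxᵢ = 7+9+5+6+9+2+7+6 = 51, with n = 8.
Posterior ∝ λ^3e^(−1λ) · λ^51e^(−8λ) = λ^54e^(−9λ), i.e. Gamma(shape=55, rate=9).
The mode of a Gamma(a, b) with a ≥ 1 (shape–rate) is (a−1)/b = 54/9 ≈ 6.000.

λ̂_MAP = 6.000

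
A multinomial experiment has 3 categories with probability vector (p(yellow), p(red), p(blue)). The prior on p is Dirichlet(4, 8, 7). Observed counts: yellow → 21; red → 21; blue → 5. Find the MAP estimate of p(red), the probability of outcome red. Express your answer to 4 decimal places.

The posterior is Dirichlet(αᵢ + nᵢ) = Dirichlet(25, 29, 12).
For a Dirichlet(a₁,…,a_K) with all aᵢ > 1, the mode has j-th component (aⱼ − 1)/(Σaᵢ − K).
Here Σaᵢ = 66 and K = 3, so p(red) = (29 − 1)/(66 − 3) = 28/63 ≈ 0.4444.

MAP estimate of p(red) = 0.4444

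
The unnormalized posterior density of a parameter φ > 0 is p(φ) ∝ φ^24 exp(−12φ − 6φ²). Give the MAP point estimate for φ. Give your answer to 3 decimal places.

φ̂_MAP = 1.000

ℓ'(φ) = 24/φ − 12 − 12φ. Setting this to zero and multiplying by φ: 12φ² + 12φ − 24 = 0.
φ = (−12 + √(12² + 4·12·24)) / (2·12) = (−12 + √1296) / 24 = (−12 + 36)/24 = 1.
ℓ''(φ) = −24/φ² − 12 < 0, confirming a maximum.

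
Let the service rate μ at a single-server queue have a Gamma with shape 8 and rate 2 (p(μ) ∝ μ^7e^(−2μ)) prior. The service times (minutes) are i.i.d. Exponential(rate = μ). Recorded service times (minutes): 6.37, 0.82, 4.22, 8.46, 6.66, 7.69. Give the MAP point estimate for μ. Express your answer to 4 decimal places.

μ̂_MAP = 0.3589

The Exponential(rate=μ) likelihood is ∝ μ^n e^(−μΣtᵢ). Here n = 6 and Σtᵢ = 6.37 + 0.82 + 4.22 + 8.46 + 6.66 + 7.69 = 34.22.
Posterior ∝ μ^7e^(−2μ) · μ^6e^(−34.22μ) = μ^13e^(−36.22μ), i.e. Gamma(14, 36.22).
Mode = (a−1)/b = 13/36.22 ≈ 0.3589.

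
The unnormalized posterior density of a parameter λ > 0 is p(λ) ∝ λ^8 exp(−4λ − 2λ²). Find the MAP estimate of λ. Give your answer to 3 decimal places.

λ̂_MAP = 1.000

ℓ'(λ) = 8/λ − 4 − 4λ. Setting this to zero and multiplying by λ: 4λ² + 4λ − 8 = 0.
λ = (−4 + √(4² + 4·4·8)) / (2·4) = (−4 + √144) / 8 = (−4 + 12)/8 = 1.
ℓ''(λ) = −8/λ² − 4 < 0, confirming a maximum.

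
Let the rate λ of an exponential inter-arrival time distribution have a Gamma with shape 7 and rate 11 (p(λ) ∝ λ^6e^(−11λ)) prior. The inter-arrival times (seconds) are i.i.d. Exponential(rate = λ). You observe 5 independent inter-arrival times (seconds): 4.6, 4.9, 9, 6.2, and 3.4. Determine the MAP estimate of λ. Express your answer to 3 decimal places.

λ̂_MAP = 0.281

The Exponential(rate=λ) likelihood is ∝ λ^n e^(−λΣtᵢ). Here n = 5 and Σtᵢ = 4.6 + 4.9 + 9 + 6.2 + 3.4 = 28.1.
Posterior ∝ λ^6e^(−11λ) · λ^5e^(−28.1λ) = λ^11e^(−39.1λ), i.e. Gamma(12, 39.1).
Mode = (a−1)/b = 11/39.1 ≈ 0.281.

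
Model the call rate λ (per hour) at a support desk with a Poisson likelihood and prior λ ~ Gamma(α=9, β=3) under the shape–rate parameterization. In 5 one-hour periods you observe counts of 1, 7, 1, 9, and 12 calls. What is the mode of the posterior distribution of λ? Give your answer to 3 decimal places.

Σxᵢ = 1+7+1+9+12 = 30, with n = 5.
Posterior ∝ λ^8e^(−3λ) · λ^30e^(−5λ) = λ^38e^(−8λ), i.e. Gamma(shape=39, rate=8).
The mode of a Gamma(a, b) with a ≥ 1 (shape–rate) is (a−1)/b = 38/8 ≈ 4.750.

λ̂_MAP = 4.750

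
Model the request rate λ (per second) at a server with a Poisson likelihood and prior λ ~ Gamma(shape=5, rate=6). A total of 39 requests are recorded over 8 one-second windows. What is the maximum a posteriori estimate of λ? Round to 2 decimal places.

λ̂_MAP = 3.07

Σxᵢ = 39, n = 8.
Posterior ∝ λ^4e^(−6λ) · λ^39e^(−8λ) = λ^43e^(−14λ), i.e. Gamma(shape=44, rate=14).
The mode of a Gamma(a, b) with a ≥ 1 (shape–rate) is (a−1)/b = 43/14 ≈ 3.07.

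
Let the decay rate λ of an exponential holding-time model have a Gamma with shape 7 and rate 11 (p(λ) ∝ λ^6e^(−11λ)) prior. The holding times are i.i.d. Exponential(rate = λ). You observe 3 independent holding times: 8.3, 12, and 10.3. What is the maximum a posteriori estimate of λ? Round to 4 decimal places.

λ̂_MAP = 0.2163

The Exponential(rate=λ) likelihood is ∝ λ^n e^(−λΣtᵢ). Here n = 3 and Σtᵢ = 8.3 + 12 + 10.3 = 30.6.
Posterior ∝ λ^6e^(−11λ) · λ^3e^(−30.6λ) = λ^9e^(−41.6λ), i.e. Gamma(10, 41.6).
Mode = (a−1)/b = 9/41.6 ≈ 0.2163.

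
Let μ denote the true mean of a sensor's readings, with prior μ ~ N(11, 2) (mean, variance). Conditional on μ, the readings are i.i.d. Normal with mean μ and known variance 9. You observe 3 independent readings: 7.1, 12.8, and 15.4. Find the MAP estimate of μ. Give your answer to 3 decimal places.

n = 3; x̄ = (7.1 + 12.8 + 15.4)/3 = 35.3/3 = 353/30 ≈ 11.7667.
For a Normal prior and Normal likelihood with known variance, the posterior is Normal; its mode equals its mean, the precision-weighted average.
Prior precision 1/σ₀² = 1/2 = 0.5; data precision n/σ² = 3/9 = 1/3.
μ̂ = (0.5·11 + (1/3)·(353/30)) / (0.5 + 1/3) = (424/45)/(5/6) = 848/75 ≈ 11.307.

μ̂_MAP = 11.307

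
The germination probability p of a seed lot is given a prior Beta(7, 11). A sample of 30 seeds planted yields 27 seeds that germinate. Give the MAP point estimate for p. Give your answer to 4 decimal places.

Prior: Beta(7, 11).
Data: 27 successes in 30 trials. The binomial likelihood contributes p^27(1−p)^3, so the posterior is Beta(7+27, 11+3) = Beta(34, 14).
For Beta(a, b) with a, b > 1 the mode is (a−1)/(a+b−2) = 33/46 ≈ 0.7174.

p̂_MAP = 0.7174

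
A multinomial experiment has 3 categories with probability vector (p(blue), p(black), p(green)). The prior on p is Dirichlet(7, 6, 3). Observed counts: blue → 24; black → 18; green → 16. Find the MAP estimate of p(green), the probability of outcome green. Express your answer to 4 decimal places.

The posterior is Dirichlet(αᵢ + nᵢ) = Dirichlet(31, 24, 19).
For a Dirichlet(a₁,…,a_K) with all aᵢ > 1, the mode has j-th component (aⱼ − 1)/(Σaᵢ − K).
Here Σaᵢ = 74 and K = 3, so p(green) = (19 − 1)/(74 − 3) = 18/71 ≈ 0.2535.

MAP estimate of p(green) = 0.2535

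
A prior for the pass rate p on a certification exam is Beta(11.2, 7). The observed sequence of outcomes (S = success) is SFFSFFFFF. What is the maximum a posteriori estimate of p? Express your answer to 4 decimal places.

Prior: Beta(11.2, 7).
Data: 2 successes in 9 trials (from the sequence). The binomial likelihood contributes p^2(1−p)^7, so the posterior is Beta(11.2+2, 7+7) = Beta(13.2, 14).
For Beta(a, b) with a, b > 1 the mode is (a−1)/(a+b−2) = 12.2/25.2 ≈ 0.4841.

p̂_MAP = 0.4841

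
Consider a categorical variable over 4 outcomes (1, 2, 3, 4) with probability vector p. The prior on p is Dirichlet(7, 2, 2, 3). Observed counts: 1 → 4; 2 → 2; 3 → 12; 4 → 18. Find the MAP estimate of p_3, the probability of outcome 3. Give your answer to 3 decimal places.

The posterior is Dirichlet(αᵢ + nᵢ) = Dirichlet(11, 4, 14, 21).
For a Dirichlet(a₁,…,a_K) with all aᵢ > 1, the mode has j-th component (aⱼ − 1)/(Σaᵢ − K).
Here Σaᵢ = 50 and K = 4, so p_3 = (14 − 1)/(50 − 4) = 13/46 ≈ 0.283.

MAP estimate: 0.283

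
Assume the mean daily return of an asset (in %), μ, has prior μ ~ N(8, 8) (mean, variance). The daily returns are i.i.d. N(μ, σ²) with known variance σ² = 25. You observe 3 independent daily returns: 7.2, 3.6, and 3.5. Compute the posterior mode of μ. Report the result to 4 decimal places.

μ̂_MAP = 6.4163

n = 3; x̄ = (7.2 + 3.6 + 3.5)/3 = 14.3/3 = 143/30 ≈ 4.7667.
For a Normal prior and Normal likelihood with known variance, the posterior is Normal; its mode equals its mean, the precision-weighted average.
Prior precision 1/σ₀² = 1/8 = 0.125; data precision n/σ² = 3/25 = 0.12.
μ̂ = (0.125·8 + 0.12·(143/30)) / (0.125 + 0.12) = 1.572/0.245 = 1572/245 ≈ 6.4163.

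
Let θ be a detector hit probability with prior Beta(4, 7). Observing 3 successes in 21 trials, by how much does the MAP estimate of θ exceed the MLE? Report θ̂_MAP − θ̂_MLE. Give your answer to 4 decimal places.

MAP − MLE = 0.0571

Posterior is Beta(7, 25); MAP = (7−1)/(32−2) = 6/30 ≈ 0.20000.
MLE ignores the prior: θ̂_MLE = k/n = 3/21 ≈ 0.14286.
Difference = 6/30 − 3/21 = 2/35 ≈ 0.0571.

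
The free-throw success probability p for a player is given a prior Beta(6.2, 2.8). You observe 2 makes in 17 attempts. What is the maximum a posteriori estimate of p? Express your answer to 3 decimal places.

Prior: Beta(6.2, 2.8).
Data: 2 successes in 17 trials. The binomial likelihood contributes p^2(1−p)^15, so the posterior is Beta(6.2+2, 2.8+15) = Beta(8.2, 17.8).
For Beta(a, b) with a, b > 1 the mode is (a−1)/(a+b−2) = 7.2/24 ≈ 0.300.

p̂_MAP = 0.300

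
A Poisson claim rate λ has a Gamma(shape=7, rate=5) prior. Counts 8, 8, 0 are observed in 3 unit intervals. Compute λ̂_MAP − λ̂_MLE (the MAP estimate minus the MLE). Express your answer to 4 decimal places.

Σxᵢ = 16. Posterior is Gamma(23, 8); MAP = (23−1)/8 = 22/8 ≈ 2.75000.
MLE = x̄ = 16/3 ≈ 5.33333.
Difference = 22/8 − 16/3 = -31/12 ≈ -2.5833.

MAP − MLE = -2.5833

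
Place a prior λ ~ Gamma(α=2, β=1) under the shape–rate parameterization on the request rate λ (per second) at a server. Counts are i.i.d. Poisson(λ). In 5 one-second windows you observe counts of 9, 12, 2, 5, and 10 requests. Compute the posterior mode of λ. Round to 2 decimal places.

Σxᵢ = 9+12+2+5+10 = 38, with n = 5.
Posterior ∝ λe^(−1λ) · λ^38e^(−5λ) = λ^39e^(−6λ), i.e. Gamma(shape=40, rate=6).
The mode of a Gamma(a, b) with a ≥ 1 (shape–rate) is (a−1)/b = 39/6 ≈ 6.50.

λ̂_MAP = 6.50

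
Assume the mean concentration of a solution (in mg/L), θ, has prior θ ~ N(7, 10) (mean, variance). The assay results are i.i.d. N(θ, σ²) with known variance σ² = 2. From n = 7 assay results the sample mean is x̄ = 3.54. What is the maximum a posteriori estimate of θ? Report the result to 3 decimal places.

n = 7, x̄ = 3.54.
For a Normal prior and Normal likelihood with known variance, the posterior is Normal; its mode equals its mean, the precision-weighted average.
Prior precision 1/σ₀² = 1/10 = 0.1; data precision n/σ² = 7/2 = 3.5.
θ̂ = (0.1·7 + 3.5·3.54) / (0.1 + 3.5) = 13.09/3.6 = 1309/360 ≈ 3.636.

θ̂_MAP = 3.636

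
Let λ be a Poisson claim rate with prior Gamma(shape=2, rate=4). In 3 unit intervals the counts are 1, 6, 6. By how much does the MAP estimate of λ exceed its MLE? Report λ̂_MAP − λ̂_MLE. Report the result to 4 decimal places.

Σxᵢ = 13. Posterior is Gamma(15, 7); MAP = (15−1)/7 = 14/7 ≈ 2.00000.
MLE = x̄ = 13/3 ≈ 4.33333.
Difference = 14/7 − 13/3 = -7/3 ≈ -2.3333.

MAP − MLE = -2.3333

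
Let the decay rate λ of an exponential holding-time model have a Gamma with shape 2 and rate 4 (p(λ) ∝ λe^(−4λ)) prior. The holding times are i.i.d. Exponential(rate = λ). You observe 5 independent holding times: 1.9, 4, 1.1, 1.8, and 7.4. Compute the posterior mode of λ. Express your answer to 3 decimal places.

λ̂_MAP = 0.297

The Exponential(rate=λ) likelihood is ∝ λ^n e^(−λΣtᵢ). Here n = 5 and Σtᵢ = 1.9 + 4 + 1.1 + 1.8 + 7.4 = 16.2.
Posterior ∝ λe^(−4λ) · λ^5e^(−16.2λ) = λ^6e^(−20.2λ), i.e. Gamma(7, 20.2).
Mode = (a−1)/b = 6/20.2 ≈ 0.297.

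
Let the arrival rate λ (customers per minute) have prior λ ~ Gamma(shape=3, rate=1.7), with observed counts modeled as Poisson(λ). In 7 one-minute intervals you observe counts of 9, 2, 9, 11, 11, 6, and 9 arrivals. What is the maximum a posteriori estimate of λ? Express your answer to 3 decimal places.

Σxᵢ = 9+2+9+11+11+6+9 = 57, with n = 7.
Posterior ∝ λ^2e^(−1.7λ) · λ^57e^(−7λ) = λ^59e^(−8.7λ), i.e. Gamma(shape=60, rate=8.7).
The mode of a Gamma(a, b) with a ≥ 1 (shape–rate) is (a−1)/b = 59/8.7 ≈ 6.782.

λ̂_MAP = 6.782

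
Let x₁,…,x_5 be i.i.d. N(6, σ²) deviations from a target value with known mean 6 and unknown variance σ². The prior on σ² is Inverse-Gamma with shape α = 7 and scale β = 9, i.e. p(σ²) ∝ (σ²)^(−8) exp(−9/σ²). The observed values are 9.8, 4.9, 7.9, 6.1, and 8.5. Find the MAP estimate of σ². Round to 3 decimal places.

σ̂²_MAP = 2.072

Sum of squared deviations about the known mean: SS = (9.8−6)² + (4.9−6)² + (7.9−6)² + (6.1−6)² + (8.5−6)² = 25.52.
The Normal likelihood contributes (σ²)^(−n/2) exp(−SS/(2σ²)), so the posterior is Inverse-Gamma(α + n/2, β + SS/2) = Inverse-Gamma(9.5, 21.76).
The mode of Inverse-Gamma(a, b) is b/(a+1) = 21.76/10.5 ≈ 2.072.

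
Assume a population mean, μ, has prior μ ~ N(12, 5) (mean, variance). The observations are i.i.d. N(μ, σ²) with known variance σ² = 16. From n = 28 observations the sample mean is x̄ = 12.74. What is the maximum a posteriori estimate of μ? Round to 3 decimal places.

n = 28, x̄ = 12.74.
For a Normal prior and Normal likelihood with known variance, the posterior is Normal; its mode equals its mean, the precision-weighted average.
Prior precision 1/σ₀² = 1/5 = 0.2; data precision n/σ² = 28/16 = 1.75.
μ̂ = (0.2·12 + 1.75·12.74) / (0.2 + 1.75) = 24.695/1.95 = 4939/390 ≈ 12.664.

μ̂_MAP = 12.664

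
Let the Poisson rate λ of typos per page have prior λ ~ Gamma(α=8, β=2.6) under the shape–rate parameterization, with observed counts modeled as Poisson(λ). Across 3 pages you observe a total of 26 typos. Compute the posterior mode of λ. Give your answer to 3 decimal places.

Σxᵢ = 26, n = 3.
Posterior ∝ λ^7e^(−2.6λ) · λ^26e^(−3λ) = λ^33e^(−5.6λ), i.e. Gamma(shape=34, rate=5.6).
The mode of a Gamma(a, b) with a ≥ 1 (shape–rate) is (a−1)/b = 33/5.6 ≈ 5.893.

λ̂_MAP = 5.893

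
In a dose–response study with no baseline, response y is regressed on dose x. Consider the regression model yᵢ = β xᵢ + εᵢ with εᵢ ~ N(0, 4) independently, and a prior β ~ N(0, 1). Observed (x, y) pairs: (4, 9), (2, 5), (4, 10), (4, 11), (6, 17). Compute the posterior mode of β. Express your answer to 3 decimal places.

log p(β | y) = −Σ(yᵢ − βxᵢ)²/(2·4) − β²/(2·1) + const.
Setting the derivative to zero: Σxᵢ(yᵢ − βxᵢ)/4 − β/1 = 0, so β = Σxᵢyᵢ / (Σxᵢ² + σ²/τ²).
Σxᵢyᵢ = 4·9 + 2·5 + 4·10 + 4·11 + 6·17 = 232; Σxᵢ² = 88; σ²/τ² = 4.
β̂_MAP = 232 / (88 + 4) = 232/92 ≈ 2.522.

β̂_MAP = 2.522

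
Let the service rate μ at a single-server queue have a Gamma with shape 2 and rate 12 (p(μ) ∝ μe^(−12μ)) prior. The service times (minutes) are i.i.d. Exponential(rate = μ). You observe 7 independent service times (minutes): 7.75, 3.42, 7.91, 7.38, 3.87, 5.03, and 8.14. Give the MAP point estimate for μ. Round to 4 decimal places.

The Exponential(rate=μ) likelihood is ∝ μ^n e^(−μΣtᵢ). Here n = 7 and Σtᵢ = 7.75 + 3.42 + 7.91 + 7.38 + 3.87 + 5.03 + 8.14 = 43.50.
Posterior ∝ μe^(−12μ) · μ^7e^(−43.50μ) = μ^8e^(−55.50μ), i.e. Gamma(9, 55.50).
Mode = (a−1)/b = 8/55.50 ≈ 0.1441.

μ̂_MAP = 0.1441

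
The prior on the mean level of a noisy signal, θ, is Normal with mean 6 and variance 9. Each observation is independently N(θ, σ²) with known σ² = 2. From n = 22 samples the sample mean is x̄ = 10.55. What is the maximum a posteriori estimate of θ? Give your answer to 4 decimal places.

θ̂_MAP = 10.5045

n = 22, x̄ = 10.55.
For a Normal prior and Normal likelihood with known variance, the posterior is Normal; its mode equals its mean, the precision-weighted average.
Prior precision 1/σ₀² = 1/9; data precision n/σ² = 22/2 = 11.
θ̂ = ((1/9)·6 + 11·10.55) / (1/9 + 11) = (7003/60)/(100/9) = 10.5045.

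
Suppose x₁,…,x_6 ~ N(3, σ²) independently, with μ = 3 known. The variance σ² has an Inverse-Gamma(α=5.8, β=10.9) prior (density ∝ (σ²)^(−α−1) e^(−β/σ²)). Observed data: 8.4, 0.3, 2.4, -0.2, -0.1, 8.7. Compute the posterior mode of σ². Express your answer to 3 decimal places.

Sum of squared deviations about the known mean: SS = (8.4−3)² + (0.3−3)² + (2.4−3)² + (-0.2−3)² + (-0.1−3)² + (8.7−3)² = 89.15.
The Normal likelihood contributes (σ²)^(−n/2) exp(−SS/(2σ²)), so the posterior is Inverse-Gamma(α + n/2, β + SS/2) = Inverse-Gamma(8.8, 55.475).
The mode of Inverse-Gamma(a, b) is b/(a+1) = 55.475/9.8 ≈ 5.661.

σ̂²_MAP = 5.661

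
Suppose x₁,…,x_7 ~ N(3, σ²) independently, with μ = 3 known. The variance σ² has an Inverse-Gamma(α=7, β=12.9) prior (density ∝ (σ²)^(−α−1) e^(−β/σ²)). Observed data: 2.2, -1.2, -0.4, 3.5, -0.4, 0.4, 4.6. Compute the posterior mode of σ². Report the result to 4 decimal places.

Sum of squared deviations about the known mean: SS = (2.2−3)² + (-1.2−3)² + (-0.4−3)² + (3.5−3)² + (-0.4−3)² + (0.4−3)² + (4.6−3)² = 50.97.
The Normal likelihood contributes (σ²)^(−n/2) exp(−SS/(2σ²)), so the posterior is Inverse-Gamma(α + n/2, β + SS/2) = Inverse-Gamma(10.5, 38.385).
The mode of Inverse-Gamma(a, b) is b/(a+1) = 38.385/11.5 ≈ 3.3378.

σ̂²_MAP = 3.3378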